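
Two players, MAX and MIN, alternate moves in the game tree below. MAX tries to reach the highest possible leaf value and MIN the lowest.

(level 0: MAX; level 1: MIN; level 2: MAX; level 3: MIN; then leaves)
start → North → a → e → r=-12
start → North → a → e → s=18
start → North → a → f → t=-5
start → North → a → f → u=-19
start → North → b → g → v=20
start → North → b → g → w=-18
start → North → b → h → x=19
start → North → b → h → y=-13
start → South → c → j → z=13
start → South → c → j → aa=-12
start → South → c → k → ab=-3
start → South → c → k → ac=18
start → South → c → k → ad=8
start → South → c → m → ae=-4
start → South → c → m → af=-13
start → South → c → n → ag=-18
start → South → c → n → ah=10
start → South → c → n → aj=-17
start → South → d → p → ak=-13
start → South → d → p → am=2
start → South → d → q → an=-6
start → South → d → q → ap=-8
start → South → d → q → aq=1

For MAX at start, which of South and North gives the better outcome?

South

j (MIN): min(13, -12) = -12
k (MIN): min(-3, 18, 8) = -3
m (MIN): min(-4, -13) = -13
n (MIN): min(-18, 10, -17) = -18
c (MAX): max(-12, -3, -13, -18) = -3
p (MIN): min(-13, 2) = -13
q (MIN): min(-6, -8, 1) = -8
d (MAX): max(-13, -8) = -8
South (MIN): min(-3, -8) = -8
e (MIN): min(-12, 18) = -12
f (MIN): min(-5, -19) = -19
a (MAX): max(-12, -19) = -12
g (MIN): min(20, -18) = -18
h (MIN): min(19, -13) = -13
b (MAX): max(-18, -13) = -13
North (MIN): min(-12, -13) = -13
MAX prefers the higher value; South=-8, North=-13. South is better since -8 > -13.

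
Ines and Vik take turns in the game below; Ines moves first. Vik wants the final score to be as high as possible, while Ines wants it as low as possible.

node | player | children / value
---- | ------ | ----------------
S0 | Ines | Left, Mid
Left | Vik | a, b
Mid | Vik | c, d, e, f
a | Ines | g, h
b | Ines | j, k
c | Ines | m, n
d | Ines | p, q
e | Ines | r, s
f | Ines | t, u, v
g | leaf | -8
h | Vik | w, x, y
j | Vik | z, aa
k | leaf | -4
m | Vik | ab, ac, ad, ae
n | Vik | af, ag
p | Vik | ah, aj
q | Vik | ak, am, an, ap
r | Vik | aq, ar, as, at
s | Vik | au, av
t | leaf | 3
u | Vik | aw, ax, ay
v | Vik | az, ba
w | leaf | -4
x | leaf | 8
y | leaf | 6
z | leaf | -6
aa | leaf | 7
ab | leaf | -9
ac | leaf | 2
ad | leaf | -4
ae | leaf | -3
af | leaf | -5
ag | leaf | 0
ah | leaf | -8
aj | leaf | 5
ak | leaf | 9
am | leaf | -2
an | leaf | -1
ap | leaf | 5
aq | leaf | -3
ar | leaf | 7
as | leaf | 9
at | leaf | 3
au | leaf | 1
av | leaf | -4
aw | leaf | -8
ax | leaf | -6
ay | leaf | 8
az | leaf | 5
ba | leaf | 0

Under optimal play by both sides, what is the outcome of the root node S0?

-4

h (Vik): max(-4, 8, 6) = 8
a (Ines): min(-8, 8) = -8
j (Vik): max(-6, 7) = 7
b (Ines): min(7, -4) = -4
Left (Vik): max(-8, -4) = -4
m (Vik): max(-9, 2, -4, -3) = 2
n (Vik): max(-5, 0) = 0
c (Ines): min(2, 0) = 0
p (Vik): max(-8, 5) = 5
q (Vik): max(9, -2, -1, 5) = 9
d (Ines): min(5, 9) = 5
r (Vik): max(-3, 7, 9, 3) = 9
s (Vik): max(1, -4) = 1
e (Ines): min(9, 1) = 1
u (Vik): max(-8, -6, 8) = 8
v (Vik): max(5, 0) = 5
f (Ines): min(3, 8, 5) = 3
Mid (Vik): max(0, 5, 1, 3) = 5
S0 (Ines): min(-4, 5) = -4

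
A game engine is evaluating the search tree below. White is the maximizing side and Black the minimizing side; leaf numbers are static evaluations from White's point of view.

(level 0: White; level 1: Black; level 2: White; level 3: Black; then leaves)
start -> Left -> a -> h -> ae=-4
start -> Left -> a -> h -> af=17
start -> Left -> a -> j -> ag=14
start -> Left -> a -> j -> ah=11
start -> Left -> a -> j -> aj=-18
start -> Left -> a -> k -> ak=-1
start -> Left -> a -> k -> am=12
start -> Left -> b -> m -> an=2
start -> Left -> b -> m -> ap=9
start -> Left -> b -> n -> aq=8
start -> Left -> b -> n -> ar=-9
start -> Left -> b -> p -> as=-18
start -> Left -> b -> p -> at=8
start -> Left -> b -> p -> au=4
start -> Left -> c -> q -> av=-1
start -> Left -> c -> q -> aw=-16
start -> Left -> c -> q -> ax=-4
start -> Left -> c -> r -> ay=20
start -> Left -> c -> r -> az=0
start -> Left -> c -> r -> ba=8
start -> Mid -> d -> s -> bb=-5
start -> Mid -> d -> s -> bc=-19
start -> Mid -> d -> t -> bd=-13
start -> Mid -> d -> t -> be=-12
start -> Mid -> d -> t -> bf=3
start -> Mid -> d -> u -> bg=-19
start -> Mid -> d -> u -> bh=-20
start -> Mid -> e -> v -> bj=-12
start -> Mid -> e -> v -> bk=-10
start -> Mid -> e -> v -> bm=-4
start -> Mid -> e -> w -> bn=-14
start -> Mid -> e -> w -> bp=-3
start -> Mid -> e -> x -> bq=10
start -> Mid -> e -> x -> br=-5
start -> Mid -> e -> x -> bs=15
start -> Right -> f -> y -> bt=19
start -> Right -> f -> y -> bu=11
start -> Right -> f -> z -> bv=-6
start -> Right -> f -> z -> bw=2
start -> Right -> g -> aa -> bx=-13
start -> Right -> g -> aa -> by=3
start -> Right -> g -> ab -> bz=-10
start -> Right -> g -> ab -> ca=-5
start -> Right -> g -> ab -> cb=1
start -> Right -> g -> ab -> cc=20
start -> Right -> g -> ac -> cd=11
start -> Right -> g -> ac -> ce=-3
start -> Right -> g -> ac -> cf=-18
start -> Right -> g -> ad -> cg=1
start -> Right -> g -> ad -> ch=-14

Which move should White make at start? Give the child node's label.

h (Black): min(-4, 17) = -4
j (Black): min(14, 11, -18) = -18
k (Black): min(-1, 12) = -1
a (White): max(-4, -18, -1) = -1
m (Black): min(2, 9) = 2
n (Black): min(8, -9) = -9
p (Black): min(-18, 8, 4) = -18
b (White): max(2, -9, -18) = 2
q (Black): min(-1, -16, -4) = -16
r (Black): min(20, 0, 8) = 0
c (White): max(-16, 0) = 0
Left (Black): min(-1, 2, 0) = -1
s (Black): min(-5, -19) = -19
t (Black): min(-13, -12, 3) = -13
u (Black): min(-19, -20) = -20
d (White): max(-19, -13, -20) = -13
v (Black): min(-12, -10, -4) = -12
w (Black): min(-14, -3) = -14
x (Black): min(10, -5, 15) = -5
e (White): max(-12, -14, -5) = -5
Mid (Black): min(-13, -5) = -13
y (Black): min(19, 11) = 11
z (Black): min(-6, 2) = -6
f (White): max(11, -6) = 11
aa (Black): min(-13, 3) = -13
ab (Black): min(-10, -5, 1, 20) = -10
ac (Black): min(11, -3, -18) = -18
ad (Black): min(1, -14) = -14
g (White): max(-13, -10, -18, -14) = -10
Right (Black): min(11, -10) = -10
start (White): max(-1, -13, -10) = -1
White at start wants the highest of {Left=-1, Mid=-13, Right=-10}, so chooses Left.

Left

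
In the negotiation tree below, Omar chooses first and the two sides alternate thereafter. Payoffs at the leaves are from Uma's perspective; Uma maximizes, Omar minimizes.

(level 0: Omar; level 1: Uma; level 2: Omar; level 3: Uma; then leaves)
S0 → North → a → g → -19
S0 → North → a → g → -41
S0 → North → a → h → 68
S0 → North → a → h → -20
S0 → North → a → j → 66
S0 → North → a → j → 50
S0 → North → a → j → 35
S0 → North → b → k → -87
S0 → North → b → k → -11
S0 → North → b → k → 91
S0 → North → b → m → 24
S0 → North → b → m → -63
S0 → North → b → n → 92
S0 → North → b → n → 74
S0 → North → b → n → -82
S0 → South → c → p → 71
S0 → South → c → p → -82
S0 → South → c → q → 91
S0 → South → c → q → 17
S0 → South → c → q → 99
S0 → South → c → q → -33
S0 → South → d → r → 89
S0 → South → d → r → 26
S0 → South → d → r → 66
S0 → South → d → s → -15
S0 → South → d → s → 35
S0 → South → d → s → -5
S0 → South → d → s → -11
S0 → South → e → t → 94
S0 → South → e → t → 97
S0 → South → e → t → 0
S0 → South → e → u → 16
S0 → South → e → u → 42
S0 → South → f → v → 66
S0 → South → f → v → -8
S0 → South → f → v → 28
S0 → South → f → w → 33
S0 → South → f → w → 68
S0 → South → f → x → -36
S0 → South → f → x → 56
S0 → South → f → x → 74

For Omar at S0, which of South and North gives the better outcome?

North

p (Uma): max(71, -82) = 71
q (Uma): max(91, 17, 99, -33) = 99
c (Omar): min(71, 99) = 71
r (Uma): max(89, 26, 66) = 89
s (Uma): max(-15, 35, -5, -11) = 35
d (Omar): min(89, 35) = 35
t (Uma): max(94, 97, 0) = 97
u (Uma): max(16, 42) = 42
e (Omar): min(97, 42) = 42
v (Uma): max(66, -8, 28) = 66
w (Uma): max(33, 68) = 68
x (Uma): max(-36, 56, 74) = 74
f (Omar): min(66, 68, 74) = 66
South (Uma): max(71, 35, 42, 66) = 71
g (Uma): max(-19, -41) = -19
h (Uma): max(68, -20) = 68
j (Uma): max(66, 50, 35) = 66
a (Omar): min(-19, 68, 66) = -19
k (Uma): max(-87, -11, 91) = 91
m (Uma): max(24, -63) = 24
n (Uma): max(92, 74, -82) = 92
b (Omar): min(91, 24, 92) = 24
North (Uma): max(-19, 24) = 24
Omar prefers the lower value; South=71, North=24. North is better since 24 < 71.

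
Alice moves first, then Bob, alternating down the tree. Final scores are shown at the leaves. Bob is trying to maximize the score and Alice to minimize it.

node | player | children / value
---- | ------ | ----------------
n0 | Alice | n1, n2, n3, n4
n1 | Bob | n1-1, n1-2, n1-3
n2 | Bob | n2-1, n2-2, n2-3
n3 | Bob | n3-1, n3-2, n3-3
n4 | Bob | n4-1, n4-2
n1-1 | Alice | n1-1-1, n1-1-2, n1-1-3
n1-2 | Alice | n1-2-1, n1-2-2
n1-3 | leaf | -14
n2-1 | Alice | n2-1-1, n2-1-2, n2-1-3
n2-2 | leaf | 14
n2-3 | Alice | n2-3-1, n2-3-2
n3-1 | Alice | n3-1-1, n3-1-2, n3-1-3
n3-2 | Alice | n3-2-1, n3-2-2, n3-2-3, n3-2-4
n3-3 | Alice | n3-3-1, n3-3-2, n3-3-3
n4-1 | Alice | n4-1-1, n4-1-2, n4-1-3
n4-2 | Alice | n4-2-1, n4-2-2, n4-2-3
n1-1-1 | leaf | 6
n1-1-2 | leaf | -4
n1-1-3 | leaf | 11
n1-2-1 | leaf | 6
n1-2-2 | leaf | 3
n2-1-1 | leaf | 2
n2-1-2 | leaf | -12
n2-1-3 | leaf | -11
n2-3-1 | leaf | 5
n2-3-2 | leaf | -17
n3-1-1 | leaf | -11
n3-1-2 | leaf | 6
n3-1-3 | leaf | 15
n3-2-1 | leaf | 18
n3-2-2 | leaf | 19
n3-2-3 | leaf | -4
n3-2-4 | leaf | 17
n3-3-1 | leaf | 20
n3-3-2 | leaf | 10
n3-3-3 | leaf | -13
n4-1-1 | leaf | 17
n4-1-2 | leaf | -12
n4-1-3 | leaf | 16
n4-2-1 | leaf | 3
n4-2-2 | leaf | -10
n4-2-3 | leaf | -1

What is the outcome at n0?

n1-1 (Alice): min(6, -4, 11) = -4
n1-2 (Alice): min(6, 3) = 3
n1 (Bob): max(-4, 3, -14) = 3
n2-1 (Alice): min(2, -12, -11) = -12
n2-3 (Alice): min(5, -17) = -17
n2 (Bob): max(-12, 14, -17) = 14
n3-1 (Alice): min(-11, 6, 15) = -11
n3-2 (Alice): min(18, 19, -4, 17) = -4
n3-3 (Alice): min(20, 10, -13) = -13
n3 (Bob): max(-11, -4, -13) = -4
n4-1 (Alice): min(17, -12, 16) = -12
n4-2 (Alice): min(3, -10, -1) = -10
n4 (Bob): max(-12, -10) = -10
n0 (Alice): min(3, 14, -4, -10) = -10

-10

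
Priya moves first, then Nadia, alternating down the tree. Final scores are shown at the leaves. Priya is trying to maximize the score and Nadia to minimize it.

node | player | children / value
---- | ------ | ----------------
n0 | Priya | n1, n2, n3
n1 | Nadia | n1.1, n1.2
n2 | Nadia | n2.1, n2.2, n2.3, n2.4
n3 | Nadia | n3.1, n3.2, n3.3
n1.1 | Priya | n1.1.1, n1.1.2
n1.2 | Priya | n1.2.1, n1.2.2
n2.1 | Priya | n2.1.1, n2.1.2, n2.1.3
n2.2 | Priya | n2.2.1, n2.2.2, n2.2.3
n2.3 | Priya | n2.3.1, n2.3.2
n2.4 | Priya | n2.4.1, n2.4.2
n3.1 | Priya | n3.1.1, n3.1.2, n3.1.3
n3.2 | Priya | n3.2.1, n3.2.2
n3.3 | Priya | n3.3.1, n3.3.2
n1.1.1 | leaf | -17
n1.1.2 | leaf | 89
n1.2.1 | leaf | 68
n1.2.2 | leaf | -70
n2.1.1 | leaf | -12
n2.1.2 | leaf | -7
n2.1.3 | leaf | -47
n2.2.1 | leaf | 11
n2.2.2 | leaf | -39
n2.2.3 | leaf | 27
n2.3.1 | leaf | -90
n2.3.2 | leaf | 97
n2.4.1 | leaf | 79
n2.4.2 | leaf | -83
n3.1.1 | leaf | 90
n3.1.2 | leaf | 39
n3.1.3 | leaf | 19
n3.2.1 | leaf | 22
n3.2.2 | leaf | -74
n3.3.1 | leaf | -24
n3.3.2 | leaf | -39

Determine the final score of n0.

68

n1.1 (Priya): max(-17, 89) = 89
n1.2 (Priya): max(68, -70) = 68
n1 (Nadia): min(89, 68) = 68
n2.1 (Priya): max(-12, -7, -47) = -7
n2.2 (Priya): max(11, -39, 27) = 27
n2.3 (Priya): max(-90, 97) = 97
n2.4 (Priya): max(79, -83) = 79
n2 (Nadia): min(-7, 27, 97, 79) = -7
n3.1 (Priya): max(90, 39, 19) = 90
n3.2 (Priya): max(22, -74) = 22
n3.3 (Priya): max(-24, -39) = -24
n3 (Nadia): min(90, 22, -24) = -24
n0 (Priya): max(68, -7, -24) = 68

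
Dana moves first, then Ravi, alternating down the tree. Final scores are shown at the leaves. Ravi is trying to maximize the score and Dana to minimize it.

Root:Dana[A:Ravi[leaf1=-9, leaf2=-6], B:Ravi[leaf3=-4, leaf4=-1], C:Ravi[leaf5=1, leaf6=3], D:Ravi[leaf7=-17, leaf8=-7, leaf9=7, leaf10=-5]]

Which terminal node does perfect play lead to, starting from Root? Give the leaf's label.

leaf2

A (Ravi): max(-9, -6) = -6
B (Ravi): max(-4, -1) = -1
C (Ravi): max(1, 3) = 3
D (Ravi): max(-17, -7, 7, -5) = 7
Root (Dana): min(-6, -1, 3, 7) = -6
At Root, Dana picks A (lowest: -6).
At A, Ravi picks leaf2 (highest: -6).
Terminal value -6.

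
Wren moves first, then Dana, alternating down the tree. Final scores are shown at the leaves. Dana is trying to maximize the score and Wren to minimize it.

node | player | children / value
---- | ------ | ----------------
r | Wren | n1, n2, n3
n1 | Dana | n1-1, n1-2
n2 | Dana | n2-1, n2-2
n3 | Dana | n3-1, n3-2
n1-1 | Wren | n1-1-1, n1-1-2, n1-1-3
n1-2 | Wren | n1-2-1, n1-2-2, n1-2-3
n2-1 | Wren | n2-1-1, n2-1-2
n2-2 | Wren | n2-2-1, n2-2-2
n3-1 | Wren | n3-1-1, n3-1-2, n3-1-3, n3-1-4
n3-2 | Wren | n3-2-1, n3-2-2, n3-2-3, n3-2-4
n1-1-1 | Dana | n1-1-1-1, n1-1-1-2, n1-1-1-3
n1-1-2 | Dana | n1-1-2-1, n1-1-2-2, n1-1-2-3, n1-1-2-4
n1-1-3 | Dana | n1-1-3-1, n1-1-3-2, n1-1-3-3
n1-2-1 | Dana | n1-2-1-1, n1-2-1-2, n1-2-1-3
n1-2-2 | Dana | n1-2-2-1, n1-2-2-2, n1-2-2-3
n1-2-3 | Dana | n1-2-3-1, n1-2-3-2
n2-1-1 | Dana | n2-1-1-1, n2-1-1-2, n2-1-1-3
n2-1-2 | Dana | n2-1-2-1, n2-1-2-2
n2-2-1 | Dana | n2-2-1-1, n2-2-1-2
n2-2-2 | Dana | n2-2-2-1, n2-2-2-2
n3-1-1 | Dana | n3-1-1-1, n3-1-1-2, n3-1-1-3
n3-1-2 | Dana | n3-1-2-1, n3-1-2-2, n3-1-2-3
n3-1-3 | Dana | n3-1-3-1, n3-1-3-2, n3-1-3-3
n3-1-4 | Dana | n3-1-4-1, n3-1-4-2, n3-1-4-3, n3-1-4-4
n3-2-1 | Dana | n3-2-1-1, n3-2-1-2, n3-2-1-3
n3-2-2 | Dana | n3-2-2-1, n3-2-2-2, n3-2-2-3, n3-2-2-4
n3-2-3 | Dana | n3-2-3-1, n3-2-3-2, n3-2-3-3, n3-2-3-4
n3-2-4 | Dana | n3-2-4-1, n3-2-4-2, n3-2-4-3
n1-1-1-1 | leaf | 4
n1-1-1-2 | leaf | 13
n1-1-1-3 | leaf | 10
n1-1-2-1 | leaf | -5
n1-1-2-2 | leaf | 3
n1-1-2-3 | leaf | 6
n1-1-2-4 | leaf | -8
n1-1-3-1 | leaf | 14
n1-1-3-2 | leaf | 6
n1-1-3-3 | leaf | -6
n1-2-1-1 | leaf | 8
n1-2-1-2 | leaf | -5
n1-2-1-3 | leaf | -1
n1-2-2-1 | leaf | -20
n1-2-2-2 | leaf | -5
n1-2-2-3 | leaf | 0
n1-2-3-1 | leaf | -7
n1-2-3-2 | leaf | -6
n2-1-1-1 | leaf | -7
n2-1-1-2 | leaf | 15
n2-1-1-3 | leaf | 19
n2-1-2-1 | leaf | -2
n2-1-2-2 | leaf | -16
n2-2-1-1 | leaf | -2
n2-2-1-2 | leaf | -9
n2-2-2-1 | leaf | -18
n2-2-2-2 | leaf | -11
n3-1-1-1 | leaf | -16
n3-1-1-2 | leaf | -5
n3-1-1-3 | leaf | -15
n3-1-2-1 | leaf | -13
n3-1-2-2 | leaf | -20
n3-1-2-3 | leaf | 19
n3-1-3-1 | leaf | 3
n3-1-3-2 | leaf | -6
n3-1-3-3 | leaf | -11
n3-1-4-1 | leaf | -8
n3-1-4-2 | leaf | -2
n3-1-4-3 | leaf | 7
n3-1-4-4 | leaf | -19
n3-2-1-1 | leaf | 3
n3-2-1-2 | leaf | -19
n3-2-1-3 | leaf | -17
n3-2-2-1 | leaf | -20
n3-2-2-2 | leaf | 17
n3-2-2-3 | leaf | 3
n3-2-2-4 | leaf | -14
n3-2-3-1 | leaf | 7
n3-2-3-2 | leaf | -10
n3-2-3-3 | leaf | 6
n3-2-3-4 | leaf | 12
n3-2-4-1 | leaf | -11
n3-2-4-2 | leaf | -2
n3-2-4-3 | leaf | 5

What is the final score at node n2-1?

n2-1-1 (Dana): max(-7, 15, 19) = 19
n2-1-2 (Dana): max(-2, -16) = -2
n2-1 (Wren): min(19, -2) = -2

-2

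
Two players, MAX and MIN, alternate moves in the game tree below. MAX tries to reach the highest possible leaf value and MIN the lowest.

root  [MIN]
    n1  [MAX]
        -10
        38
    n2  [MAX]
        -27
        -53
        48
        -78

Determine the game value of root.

38

n1 (MAX): max(-10, 38) = 38
n2 (MAX): max(-27, -53, 48, -78) = 48
root (MIN): min(38, 48) = 38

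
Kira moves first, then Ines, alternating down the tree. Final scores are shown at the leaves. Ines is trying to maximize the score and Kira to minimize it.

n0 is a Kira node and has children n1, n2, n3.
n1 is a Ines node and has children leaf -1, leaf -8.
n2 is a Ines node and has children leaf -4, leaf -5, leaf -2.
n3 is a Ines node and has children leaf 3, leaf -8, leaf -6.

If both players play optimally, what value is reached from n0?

-2

n1 (Ines): max(-1, -8) = -1
n2 (Ines): max(-4, -5, -2) = -2
n3 (Ines): max(3, -8, -6) = 3
n0 (Kira): min(-1, -2, 3) = -2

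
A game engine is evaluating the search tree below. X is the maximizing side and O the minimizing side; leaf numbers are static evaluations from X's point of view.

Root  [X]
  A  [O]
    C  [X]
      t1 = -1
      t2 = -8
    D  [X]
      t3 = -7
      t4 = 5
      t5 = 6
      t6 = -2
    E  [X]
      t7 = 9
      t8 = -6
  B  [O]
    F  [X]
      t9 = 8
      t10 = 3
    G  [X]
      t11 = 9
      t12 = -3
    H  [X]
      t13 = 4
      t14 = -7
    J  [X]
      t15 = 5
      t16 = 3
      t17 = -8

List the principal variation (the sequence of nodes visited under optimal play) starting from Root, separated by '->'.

C (X): max(-1, -8) = -1
D (X): max(-7, 5, 6, -2) = 6
E (X): max(9, -6) = 9
A (O): min(-1, 6, 9) = -1
F (X): max(8, 3) = 8
G (X): max(9, -3) = 9
H (X): max(4, -7) = 4
J (X): max(5, 3, -8) = 5
B (O): min(8, 9, 4, 5) = 4
Root (X): max(-1, 4) = 4
At Root, X picks B (highest: 4).
At B, O picks H (lowest: 4).
At H, X picks t13 (highest: 4).
Terminal value 4.

Root -> B -> H -> t13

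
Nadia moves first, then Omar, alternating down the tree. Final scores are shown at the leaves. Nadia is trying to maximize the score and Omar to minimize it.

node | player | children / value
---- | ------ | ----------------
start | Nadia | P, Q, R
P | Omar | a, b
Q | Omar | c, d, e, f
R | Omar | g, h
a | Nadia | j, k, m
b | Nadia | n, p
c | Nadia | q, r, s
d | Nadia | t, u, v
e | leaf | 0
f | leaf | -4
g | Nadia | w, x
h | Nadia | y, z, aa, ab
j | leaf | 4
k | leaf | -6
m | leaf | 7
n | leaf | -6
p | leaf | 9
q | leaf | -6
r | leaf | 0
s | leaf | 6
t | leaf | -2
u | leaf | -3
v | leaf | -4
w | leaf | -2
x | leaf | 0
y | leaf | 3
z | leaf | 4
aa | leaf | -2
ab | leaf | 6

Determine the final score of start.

a (Nadia): max(4, -6, 7) = 7
b (Nadia): max(-6, 9) = 9
P (Omar): min(7, 9) = 7
c (Nadia): max(-6, 0, 6) = 6
d (Nadia): max(-2, -3, -4) = -2
Q (Omar): min(6, -2, 0, -4) = -4
g (Nadia): max(-2, 0) = 0
h (Nadia): max(3, 4, -2, 6) = 6
R (Omar): min(0, 6) = 0
start (Nadia): max(7, -4, 0) = 7

7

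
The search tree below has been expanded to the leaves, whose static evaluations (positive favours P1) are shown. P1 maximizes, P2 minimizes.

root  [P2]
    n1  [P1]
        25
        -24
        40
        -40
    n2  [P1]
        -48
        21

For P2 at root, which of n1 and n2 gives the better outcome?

n2

n1 (P1): max(25, -24, 40, -40) = 40
n2 (P1): max(-48, 21) = 21
P2 prefers the lower value; n1=40, n2=21. n2 is better since 21 < 40.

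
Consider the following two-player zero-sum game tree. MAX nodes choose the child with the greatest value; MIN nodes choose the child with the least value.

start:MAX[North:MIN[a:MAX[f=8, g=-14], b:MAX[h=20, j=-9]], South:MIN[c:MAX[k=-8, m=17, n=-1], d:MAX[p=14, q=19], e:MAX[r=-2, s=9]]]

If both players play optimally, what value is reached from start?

9

a (MAX): max(8, -14) = 8
b (MAX): max(20, -9) = 20
North (MIN): min(8, 20) = 8
c (MAX): max(-8, 17, -1) = 17
d (MAX): max(14, 19) = 19
e (MAX): max(-2, 9) = 9
South (MIN): min(17, 19, 9) = 9
start (MAX): max(8, 9) = 9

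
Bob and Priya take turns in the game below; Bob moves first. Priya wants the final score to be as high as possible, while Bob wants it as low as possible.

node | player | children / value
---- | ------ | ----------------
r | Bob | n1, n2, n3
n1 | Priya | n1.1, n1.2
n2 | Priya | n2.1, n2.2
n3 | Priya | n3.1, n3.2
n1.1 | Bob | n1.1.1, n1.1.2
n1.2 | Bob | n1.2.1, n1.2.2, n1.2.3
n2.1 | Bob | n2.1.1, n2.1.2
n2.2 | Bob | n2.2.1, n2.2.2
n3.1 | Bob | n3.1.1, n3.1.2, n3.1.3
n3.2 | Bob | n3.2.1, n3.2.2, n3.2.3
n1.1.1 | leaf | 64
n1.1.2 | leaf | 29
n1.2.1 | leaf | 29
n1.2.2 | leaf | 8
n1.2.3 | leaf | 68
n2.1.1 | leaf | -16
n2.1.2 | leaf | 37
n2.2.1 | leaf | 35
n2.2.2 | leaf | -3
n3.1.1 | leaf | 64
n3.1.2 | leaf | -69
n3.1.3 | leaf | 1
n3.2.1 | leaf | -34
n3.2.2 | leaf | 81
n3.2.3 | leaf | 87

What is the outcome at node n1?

29

n1.1 (Bob): min(64, 29) = 29
n1.2 (Bob): min(29, 8, 68) = 8
n1 (Priya): max(29, 8) = 29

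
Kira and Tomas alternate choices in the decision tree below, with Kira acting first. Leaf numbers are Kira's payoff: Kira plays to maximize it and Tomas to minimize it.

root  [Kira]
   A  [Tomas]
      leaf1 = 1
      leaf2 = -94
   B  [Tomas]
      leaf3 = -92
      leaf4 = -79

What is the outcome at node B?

-92

B (Tomas): min(-92, -79) = -92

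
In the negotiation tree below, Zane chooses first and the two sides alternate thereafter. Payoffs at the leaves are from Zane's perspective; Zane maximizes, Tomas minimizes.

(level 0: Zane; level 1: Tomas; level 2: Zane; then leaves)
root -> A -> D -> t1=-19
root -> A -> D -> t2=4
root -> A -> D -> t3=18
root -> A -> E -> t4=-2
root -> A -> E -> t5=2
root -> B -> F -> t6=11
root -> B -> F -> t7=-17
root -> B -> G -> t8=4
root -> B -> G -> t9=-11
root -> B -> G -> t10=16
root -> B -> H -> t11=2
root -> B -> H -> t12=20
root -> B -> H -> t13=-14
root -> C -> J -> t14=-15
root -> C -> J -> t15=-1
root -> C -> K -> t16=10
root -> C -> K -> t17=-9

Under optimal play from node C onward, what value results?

J (Zane): max(-15, -1) = -1
K (Zane): max(10, -9) = 10
C (Tomas): min(-1, 10) = -1

-1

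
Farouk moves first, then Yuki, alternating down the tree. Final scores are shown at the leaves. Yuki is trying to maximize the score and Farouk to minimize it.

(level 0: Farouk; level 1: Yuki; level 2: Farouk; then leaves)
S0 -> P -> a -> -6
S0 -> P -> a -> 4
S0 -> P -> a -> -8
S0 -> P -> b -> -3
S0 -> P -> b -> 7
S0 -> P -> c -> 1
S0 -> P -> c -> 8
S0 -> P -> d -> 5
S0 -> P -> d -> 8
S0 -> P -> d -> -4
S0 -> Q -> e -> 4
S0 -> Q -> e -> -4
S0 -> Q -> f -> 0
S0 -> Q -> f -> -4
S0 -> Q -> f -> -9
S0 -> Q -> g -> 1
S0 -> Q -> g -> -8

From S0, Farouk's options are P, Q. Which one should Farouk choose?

a (Farouk): min(-6, 4, -8) = -8
b (Farouk): min(-3, 7) = -3
c (Farouk): min(1, 8) = 1
d (Farouk): min(5, 8, -4) = -4
P (Yuki): max(-8, -3, 1, -4) = 1
e (Farouk): min(4, -4) = -4
f (Farouk): min(0, -4, -9) = -9
g (Farouk): min(1, -8) = -8
Q (Yuki): max(-4, -9, -8) = -4
S0 (Farouk): min(1, -4) = -4
Farouk at S0 wants the lowest of {P=1, Q=-4}, so chooses Q.

Q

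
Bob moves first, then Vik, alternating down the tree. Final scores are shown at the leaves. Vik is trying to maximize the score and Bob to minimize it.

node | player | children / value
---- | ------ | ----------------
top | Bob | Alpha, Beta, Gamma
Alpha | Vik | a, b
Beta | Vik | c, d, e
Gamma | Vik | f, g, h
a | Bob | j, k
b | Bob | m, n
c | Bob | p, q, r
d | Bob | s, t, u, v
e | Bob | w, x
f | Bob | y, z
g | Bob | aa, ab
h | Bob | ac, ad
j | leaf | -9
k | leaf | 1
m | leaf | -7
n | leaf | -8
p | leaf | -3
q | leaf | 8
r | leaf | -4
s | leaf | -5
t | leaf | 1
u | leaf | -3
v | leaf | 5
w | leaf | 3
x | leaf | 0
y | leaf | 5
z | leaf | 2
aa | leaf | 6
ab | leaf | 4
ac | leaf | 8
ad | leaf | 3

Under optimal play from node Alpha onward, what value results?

-8

a (Bob): min(-9, 1) = -9
b (Bob): min(-7, -8) = -8
Alpha (Vik): max(-9, -8) = -8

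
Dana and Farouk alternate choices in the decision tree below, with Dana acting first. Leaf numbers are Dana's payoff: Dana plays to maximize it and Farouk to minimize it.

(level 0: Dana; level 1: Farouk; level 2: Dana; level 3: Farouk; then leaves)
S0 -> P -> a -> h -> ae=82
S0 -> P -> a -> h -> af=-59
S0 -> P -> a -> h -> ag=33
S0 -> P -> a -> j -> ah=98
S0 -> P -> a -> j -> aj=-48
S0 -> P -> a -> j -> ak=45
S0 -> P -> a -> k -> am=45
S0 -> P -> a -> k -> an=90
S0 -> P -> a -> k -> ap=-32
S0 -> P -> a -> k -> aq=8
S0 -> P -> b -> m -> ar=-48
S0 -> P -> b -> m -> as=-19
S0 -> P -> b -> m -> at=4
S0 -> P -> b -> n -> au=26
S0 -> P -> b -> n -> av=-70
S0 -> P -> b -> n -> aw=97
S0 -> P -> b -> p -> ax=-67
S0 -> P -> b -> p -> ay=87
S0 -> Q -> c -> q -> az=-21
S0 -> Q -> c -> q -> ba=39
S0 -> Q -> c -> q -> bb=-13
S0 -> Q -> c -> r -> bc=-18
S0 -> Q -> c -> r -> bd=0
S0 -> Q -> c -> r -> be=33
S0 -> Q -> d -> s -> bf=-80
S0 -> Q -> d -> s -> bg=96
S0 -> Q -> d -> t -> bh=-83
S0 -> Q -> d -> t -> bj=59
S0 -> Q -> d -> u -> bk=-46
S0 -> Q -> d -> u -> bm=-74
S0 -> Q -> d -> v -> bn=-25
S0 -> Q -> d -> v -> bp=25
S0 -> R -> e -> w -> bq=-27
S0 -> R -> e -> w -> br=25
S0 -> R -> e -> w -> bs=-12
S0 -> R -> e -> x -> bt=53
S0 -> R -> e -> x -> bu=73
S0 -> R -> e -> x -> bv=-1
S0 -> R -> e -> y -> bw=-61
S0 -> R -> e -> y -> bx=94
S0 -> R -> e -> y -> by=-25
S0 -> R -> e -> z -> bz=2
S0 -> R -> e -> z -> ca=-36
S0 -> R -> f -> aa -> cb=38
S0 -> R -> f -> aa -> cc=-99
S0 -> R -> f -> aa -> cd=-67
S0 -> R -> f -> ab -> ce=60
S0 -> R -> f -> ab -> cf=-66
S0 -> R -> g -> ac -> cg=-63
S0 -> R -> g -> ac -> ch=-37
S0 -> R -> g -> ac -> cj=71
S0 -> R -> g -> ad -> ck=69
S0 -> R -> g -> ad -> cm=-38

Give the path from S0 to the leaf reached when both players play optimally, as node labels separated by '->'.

S0 -> Q -> d -> v -> bn

h (Farouk): min(82, -59, 33) = -59
j (Farouk): min(98, -48, 45) = -48
k (Farouk): min(45, 90, -32, 8) = -32
a (Dana): max(-59, -48, -32) = -32
m (Farouk): min(-48, -19, 4) = -48
n (Farouk): min(26, -70, 97) = -70
p (Farouk): min(-67, 87) = -67
b (Dana): max(-48, -70, -67) = -48
P (Farouk): min(-32, -48) = -48
q (Farouk): min(-21, 39, -13) = -21
r (Farouk): min(-18, 0, 33) = -18
c (Dana): max(-21, -18) = -18
s (Farouk): min(-80, 96) = -80
t (Farouk): min(-83, 59) = -83
u (Farouk): min(-46, -74) = -74
v (Farouk): min(-25, 25) = -25
d (Dana): max(-80, -83, -74, -25) = -25
Q (Farouk): min(-18, -25) = -25
w (Farouk): min(-27, 25, -12) = -27
x (Farouk): min(53, 73, -1) = -1
y (Farouk): min(-61, 94, -25) = -61
z (Farouk): min(2, -36) = -36
e (Dana): max(-27, -1, -61, -36) = -1
aa (Farouk): min(38, -99, -67) = -99
ab (Farouk): min(60, -66) = -66
f (Dana): max(-99, -66) = -66
ac (Farouk): min(-63, -37, 71) = -63
ad (Farouk): min(69, -38) = -38
g (Dana): max(-63, -38) = -38
R (Farouk): min(-1, -66, -38) = -66
S0 (Dana): max(-48, -25, -66) = -25
At S0, Dana picks Q (highest: -25).
At Q, Farouk picks d (lowest: -25).
At d, Dana picks v (highest: -25).
At v, Farouk picks bn (lowest: -25).
Terminal value -25.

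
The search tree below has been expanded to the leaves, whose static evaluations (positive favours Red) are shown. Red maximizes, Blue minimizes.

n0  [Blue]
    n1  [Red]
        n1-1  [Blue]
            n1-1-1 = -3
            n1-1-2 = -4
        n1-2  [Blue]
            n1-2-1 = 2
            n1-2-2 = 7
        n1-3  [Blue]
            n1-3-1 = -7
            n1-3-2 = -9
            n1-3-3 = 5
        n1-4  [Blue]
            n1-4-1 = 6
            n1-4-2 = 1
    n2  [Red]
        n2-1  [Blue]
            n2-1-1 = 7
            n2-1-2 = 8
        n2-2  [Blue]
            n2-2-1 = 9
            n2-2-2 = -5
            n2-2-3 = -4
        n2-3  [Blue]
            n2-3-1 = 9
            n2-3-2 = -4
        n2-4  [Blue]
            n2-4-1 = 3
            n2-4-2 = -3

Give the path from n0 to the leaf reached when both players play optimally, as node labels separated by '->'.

n0 -> n1 -> n1-2 -> n1-2-1

n1-1 (Blue): min(-3, -4) = -4
n1-2 (Blue): min(2, 7) = 2
n1-3 (Blue): min(-7, -9, 5) = -9
n1-4 (Blue): min(6, 1) = 1
n1 (Red): max(-4, 2, -9, 1) = 2
n2-1 (Blue): min(7, 8) = 7
n2-2 (Blue): min(9, -5, -4) = -5
n2-3 (Blue): min(9, -4) = -4
n2-4 (Blue): min(3, -3) = -3
n2 (Red): max(7, -5, -4, -3) = 7
n0 (Blue): min(2, 7) = 2
At n0, Blue picks n1 (lowest: 2).
At n1, Red picks n1-2 (highest: 2).
At n1-2, Blue picks n1-2-1 (lowest: 2).
Terminal value 2.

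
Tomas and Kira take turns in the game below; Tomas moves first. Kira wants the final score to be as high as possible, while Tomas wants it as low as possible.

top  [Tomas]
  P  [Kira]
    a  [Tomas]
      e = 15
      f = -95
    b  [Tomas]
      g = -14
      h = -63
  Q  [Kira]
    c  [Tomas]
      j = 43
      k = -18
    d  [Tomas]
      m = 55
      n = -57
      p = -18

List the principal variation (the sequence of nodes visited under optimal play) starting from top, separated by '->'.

top -> P -> b -> h

a (Tomas): min(15, -95) = -95
b (Tomas): min(-14, -63) = -63
P (Kira): max(-95, -63) = -63
c (Tomas): min(43, -18) = -18
d (Tomas): min(55, -57, -18) = -57
Q (Kira): max(-18, -57) = -18
top (Tomas): min(-63, -18) = -63
At top, Tomas picks P (lowest: -63).
At P, Kira picks b (highest: -63).
At b, Tomas picks h (lowest: -63).
Terminal value -63.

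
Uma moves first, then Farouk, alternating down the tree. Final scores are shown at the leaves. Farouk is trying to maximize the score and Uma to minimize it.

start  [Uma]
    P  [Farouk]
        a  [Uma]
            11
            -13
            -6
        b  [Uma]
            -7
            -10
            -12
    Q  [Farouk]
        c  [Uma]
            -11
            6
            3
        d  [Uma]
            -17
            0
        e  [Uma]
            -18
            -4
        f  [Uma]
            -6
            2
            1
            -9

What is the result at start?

a (Uma): min(11, -13, -6) = -13
b (Uma): min(-7, -10, -12) = -12
P (Farouk): max(-13, -12) = -12
c (Uma): min(-11, 6, 3) = -11
d (Uma): min(-17, 0) = -17
e (Uma): min(-18, -4) = -18
f (Uma): min(-6, 2, 1, -9) = -9
Q (Farouk): max(-11, -17, -18, -9) = -9
start (Uma): min(-12, -9) = -12

-12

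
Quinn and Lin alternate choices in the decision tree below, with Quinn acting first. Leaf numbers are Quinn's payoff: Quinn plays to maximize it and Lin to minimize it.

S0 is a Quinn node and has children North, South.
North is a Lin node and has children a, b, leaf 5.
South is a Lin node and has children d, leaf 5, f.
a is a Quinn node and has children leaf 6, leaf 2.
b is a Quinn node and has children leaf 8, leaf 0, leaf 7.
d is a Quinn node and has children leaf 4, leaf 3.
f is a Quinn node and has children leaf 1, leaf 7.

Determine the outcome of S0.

5

a (Quinn): max(6, 2) = 6
b (Quinn): max(8, 0, 7) = 8
North (Lin): min(6, 8, 5) = 5
d (Quinn): max(4, 3) = 4
f (Quinn): max(1, 7) = 7
South (Lin): min(4, 5, 7) = 4
S0 (Quinn): max(5, 4) = 5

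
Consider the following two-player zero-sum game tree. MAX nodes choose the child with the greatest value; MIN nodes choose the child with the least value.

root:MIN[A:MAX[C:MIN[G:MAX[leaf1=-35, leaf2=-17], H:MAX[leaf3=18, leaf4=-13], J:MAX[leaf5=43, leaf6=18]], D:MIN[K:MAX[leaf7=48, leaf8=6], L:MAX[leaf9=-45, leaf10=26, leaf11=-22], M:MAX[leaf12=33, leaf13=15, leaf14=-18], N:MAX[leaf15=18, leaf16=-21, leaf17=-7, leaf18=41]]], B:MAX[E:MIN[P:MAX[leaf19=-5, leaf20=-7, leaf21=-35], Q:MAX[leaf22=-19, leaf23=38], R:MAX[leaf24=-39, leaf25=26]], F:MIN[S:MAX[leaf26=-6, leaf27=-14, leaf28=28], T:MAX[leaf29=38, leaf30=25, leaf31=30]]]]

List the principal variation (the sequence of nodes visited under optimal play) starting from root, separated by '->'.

G (MAX): max(-35, -17) = -17
H (MAX): max(18, -13) = 18
J (MAX): max(43, 18) = 43
C (MIN): min(-17, 18, 43) = -17
K (MAX): max(48, 6) = 48
L (MAX): max(-45, 26, -22) = 26
M (MAX): max(33, 15, -18) = 33
N (MAX): max(18, -21, -7, 41) = 41
D (MIN): min(48, 26, 33, 41) = 26
A (MAX): max(-17, 26) = 26
P (MAX): max(-5, -7, -35) = -5
Q (MAX): max(-19, 38) = 38
R (MAX): max(-39, 26) = 26
E (MIN): min(-5, 38, 26) = -5
S (MAX): max(-6, -14, 28) = 28
T (MAX): max(38, 25, 30) = 38
F (MIN): min(28, 38) = 28
B (MAX): max(-5, 28) = 28
root (MIN): min(26, 28) = 26
At root, MIN picks A (lowest: 26).
At A, MAX picks D (highest: 26).
At D, MIN picks L (lowest: 26).
At L, MAX picks leaf10 (highest: 26).
Terminal value 26.

root -> A -> D -> L -> leaf10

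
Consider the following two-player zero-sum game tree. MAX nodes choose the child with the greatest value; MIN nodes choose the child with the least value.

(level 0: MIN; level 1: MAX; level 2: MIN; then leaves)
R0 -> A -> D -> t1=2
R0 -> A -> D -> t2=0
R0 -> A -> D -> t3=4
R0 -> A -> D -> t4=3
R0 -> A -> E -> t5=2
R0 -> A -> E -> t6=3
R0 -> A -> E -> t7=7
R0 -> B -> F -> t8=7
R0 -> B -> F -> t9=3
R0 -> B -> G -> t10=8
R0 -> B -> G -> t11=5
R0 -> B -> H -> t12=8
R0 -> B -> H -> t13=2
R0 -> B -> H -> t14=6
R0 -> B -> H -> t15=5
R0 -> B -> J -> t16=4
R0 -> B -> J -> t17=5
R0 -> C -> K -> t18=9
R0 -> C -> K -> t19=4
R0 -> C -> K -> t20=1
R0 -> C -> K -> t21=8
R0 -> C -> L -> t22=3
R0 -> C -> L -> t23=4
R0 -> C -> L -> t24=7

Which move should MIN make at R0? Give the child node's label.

D (MIN): min(2, 0, 4, 3) = 0
E (MIN): min(2, 3, 7) = 2
A (MAX): max(0, 2) = 2
F (MIN): min(7, 3) = 3
G (MIN): min(8, 5) = 5
H (MIN): min(8, 2, 6, 5) = 2
J (MIN): min(4, 5) = 4
B (MAX): max(3, 5, 2, 4) = 5
K (MIN): min(9, 4, 1, 8) = 1
L (MIN): min(3, 4, 7) = 3
C (MAX): max(1, 3) = 3
R0 (MIN): min(2, 5, 3) = 2
MIN at R0 wants the lowest of {A=2, B=5, C=3}, so chooses A.

A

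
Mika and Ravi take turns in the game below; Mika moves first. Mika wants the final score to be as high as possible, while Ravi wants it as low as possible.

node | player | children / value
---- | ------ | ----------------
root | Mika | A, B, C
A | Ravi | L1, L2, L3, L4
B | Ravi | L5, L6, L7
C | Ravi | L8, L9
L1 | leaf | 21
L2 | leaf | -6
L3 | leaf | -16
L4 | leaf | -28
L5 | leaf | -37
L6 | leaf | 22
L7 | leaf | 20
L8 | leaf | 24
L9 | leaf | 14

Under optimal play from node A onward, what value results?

A (Ravi): min(21, -6, -16, -28) = -28

-28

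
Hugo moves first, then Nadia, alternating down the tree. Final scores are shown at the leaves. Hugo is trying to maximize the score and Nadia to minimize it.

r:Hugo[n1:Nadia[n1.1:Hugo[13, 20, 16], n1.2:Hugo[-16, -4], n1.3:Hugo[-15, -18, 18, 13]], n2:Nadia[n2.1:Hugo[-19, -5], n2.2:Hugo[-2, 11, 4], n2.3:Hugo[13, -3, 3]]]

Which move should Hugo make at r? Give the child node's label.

n1

n1.1 (Hugo): max(13, 20, 16) = 20
n1.2 (Hugo): max(-16, -4) = -4
n1.3 (Hugo): max(-15, -18, 18, 13) = 18
n1 (Nadia): min(20, -4, 18) = -4
n2.1 (Hugo): max(-19, -5) = -5
n2.2 (Hugo): max(-2, 11, 4) = 11
n2.3 (Hugo): max(13, -3, 3) = 13
n2 (Nadia): min(-5, 11, 13) = -5
r (Hugo): max(-4, -5) = -4
Hugo at r wants the highest of {n1=-4, n2=-5}, so chooses n1.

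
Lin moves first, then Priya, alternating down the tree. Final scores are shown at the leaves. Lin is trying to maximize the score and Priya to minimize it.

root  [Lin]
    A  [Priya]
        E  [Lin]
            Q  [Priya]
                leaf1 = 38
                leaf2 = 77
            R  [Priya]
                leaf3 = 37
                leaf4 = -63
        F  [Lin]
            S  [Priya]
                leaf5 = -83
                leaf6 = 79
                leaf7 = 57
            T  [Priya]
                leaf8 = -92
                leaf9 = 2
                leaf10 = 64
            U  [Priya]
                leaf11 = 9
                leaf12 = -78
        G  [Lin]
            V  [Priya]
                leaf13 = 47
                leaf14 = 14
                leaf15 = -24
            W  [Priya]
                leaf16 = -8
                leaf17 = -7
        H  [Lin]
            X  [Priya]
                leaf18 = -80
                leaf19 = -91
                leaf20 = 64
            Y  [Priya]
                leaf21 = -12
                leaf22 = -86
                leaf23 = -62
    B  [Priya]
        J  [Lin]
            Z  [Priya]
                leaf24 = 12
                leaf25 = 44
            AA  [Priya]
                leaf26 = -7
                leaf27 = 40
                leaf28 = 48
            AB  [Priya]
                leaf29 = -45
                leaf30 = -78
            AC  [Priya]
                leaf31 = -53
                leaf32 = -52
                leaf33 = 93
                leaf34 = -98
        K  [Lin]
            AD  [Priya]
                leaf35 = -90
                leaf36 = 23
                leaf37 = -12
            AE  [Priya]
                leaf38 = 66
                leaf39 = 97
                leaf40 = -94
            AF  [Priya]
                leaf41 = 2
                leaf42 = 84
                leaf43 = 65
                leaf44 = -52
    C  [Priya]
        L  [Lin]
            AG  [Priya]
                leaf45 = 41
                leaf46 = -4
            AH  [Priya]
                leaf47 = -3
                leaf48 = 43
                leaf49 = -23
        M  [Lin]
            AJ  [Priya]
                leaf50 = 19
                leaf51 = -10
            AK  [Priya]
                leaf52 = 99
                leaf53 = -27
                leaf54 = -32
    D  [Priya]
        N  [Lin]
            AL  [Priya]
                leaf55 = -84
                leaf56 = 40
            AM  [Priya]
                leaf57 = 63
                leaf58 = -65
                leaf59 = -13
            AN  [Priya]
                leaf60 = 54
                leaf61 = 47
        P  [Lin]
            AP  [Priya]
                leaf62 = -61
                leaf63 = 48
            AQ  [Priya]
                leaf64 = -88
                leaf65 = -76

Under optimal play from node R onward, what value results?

-63

R (Priya): min(37, -63) = -63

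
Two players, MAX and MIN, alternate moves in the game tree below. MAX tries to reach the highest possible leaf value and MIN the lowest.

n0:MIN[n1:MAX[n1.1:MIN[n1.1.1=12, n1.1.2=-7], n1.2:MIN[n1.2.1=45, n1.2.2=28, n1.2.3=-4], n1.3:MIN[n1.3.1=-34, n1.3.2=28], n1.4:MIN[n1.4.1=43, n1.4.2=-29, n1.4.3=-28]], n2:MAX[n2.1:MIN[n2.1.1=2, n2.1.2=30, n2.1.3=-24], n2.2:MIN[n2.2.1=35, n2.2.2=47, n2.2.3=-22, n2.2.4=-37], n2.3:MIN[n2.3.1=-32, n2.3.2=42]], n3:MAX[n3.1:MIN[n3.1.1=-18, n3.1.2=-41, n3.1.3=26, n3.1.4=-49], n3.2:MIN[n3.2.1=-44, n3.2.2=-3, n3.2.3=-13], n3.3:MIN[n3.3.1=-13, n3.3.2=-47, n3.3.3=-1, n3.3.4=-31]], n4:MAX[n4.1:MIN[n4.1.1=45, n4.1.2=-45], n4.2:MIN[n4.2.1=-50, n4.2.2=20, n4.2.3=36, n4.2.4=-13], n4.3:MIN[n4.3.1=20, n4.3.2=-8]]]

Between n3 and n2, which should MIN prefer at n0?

n3

n3.1 (MIN): min(-18, -41, 26, -49) = -49
n3.2 (MIN): min(-44, -3, -13) = -44
n3.3 (MIN): min(-13, -47, -1, -31) = -47
n3 (MAX): max(-49, -44, -47) = -44
n2.1 (MIN): min(2, 30, -24) = -24
n2.2 (MIN): min(35, 47, -22, -37) = -37
n2.3 (MIN): min(-32, 42) = -32
n2 (MAX): max(-24, -37, -32) = -24
MIN prefers the lower value; n3=-44, n2=-24. n3 is better since -44 < -24.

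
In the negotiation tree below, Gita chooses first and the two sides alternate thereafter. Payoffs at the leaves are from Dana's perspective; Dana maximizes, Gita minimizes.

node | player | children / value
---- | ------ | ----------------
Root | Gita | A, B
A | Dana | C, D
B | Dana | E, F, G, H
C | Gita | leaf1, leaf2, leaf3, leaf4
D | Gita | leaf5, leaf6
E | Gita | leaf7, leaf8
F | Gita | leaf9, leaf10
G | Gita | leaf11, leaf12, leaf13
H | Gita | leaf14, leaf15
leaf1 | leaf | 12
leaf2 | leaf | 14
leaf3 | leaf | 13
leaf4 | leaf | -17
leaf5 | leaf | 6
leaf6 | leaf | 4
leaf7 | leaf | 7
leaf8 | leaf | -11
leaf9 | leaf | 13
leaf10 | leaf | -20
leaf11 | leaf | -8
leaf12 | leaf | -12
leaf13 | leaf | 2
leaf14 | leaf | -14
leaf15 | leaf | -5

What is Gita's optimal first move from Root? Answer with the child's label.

C (Gita): min(12, 14, 13, -17) = -17
D (Gita): min(6, 4) = 4
A (Dana): max(-17, 4) = 4
E (Gita): min(7, -11) = -11
F (Gita): min(13, -20) = -20
G (Gita): min(-8, -12, 2) = -12
H (Gita): min(-14, -5) = -14
B (Dana): max(-11, -20, -12, -14) = -11
Root (Gita): min(4, -11) = -11
Gita at Root wants the lowest of {A=4, B=-11}, so chooses B.

B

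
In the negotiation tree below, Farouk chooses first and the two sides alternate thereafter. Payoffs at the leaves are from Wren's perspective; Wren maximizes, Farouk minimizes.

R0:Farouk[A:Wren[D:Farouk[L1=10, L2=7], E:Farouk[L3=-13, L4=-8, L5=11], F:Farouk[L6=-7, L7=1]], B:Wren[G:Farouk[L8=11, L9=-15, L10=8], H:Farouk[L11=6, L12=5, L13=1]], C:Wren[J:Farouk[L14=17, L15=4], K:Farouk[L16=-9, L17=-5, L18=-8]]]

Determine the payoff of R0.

D (Farouk): min(10, 7) = 7
E (Farouk): min(-13, -8, 11) = -13
F (Farouk): min(-7, 1) = -7
A (Wren): max(7, -13, -7) = 7
G (Farouk): min(11, -15, 8) = -15
H (Farouk): min(6, 5, 1) = 1
B (Wren): max(-15, 1) = 1
J (Farouk): min(17, 4) = 4
K (Farouk): min(-9, -5, -8) = -9
C (Wren): max(4, -9) = 4
R0 (Farouk): min(7, 1, 4) = 1

1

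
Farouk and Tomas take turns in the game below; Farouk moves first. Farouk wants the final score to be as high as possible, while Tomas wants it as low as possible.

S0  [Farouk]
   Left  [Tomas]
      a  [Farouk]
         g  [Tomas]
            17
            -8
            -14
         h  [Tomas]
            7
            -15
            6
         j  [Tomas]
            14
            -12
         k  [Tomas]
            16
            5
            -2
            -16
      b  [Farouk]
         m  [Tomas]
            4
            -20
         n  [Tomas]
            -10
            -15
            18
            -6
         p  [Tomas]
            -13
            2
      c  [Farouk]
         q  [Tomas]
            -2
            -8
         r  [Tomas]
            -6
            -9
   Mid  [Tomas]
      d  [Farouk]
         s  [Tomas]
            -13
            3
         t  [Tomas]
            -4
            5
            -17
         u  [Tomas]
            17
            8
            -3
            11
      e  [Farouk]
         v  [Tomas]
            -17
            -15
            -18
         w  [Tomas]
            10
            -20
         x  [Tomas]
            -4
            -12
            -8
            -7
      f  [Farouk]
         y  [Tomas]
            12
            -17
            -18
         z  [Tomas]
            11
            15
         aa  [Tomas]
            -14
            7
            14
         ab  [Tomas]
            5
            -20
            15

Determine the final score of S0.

g (Tomas): min(17, -8, -14) = -14
h (Tomas): min(7, -15, 6) = -15
j (Tomas): min(14, -12) = -12
k (Tomas): min(16, 5, -2, -16) = -16
a (Farouk): max(-14, -15, -12, -16) = -12
m (Tomas): min(4, -20) = -20
n (Tomas): min(-10, -15, 18, -6) = -15
p (Tomas): min(-13, 2) = -13
b (Farouk): max(-20, -15, -13) = -13
q (Tomas): min(-2, -8) = -8
r (Tomas): min(-6, -9) = -9
c (Farouk): max(-8, -9) = -8
Left (Tomas): min(-12, -13, -8) = -13
s (Tomas): min(-13, 3) = -13
t (Tomas): min(-4, 5, -17) = -17
u (Tomas): min(17, 8, -3, 11) = -3
d (Farouk): max(-13, -17, -3) = -3
v (Tomas): min(-17, -15, -18) = -18
w (Tomas): min(10, -20) = -20
x (Tomas): min(-4, -12, -8, -7) = -12
e (Farouk): max(-18, -20, -12) = -12
y (Tomas): min(12, -17, -18) = -18
z (Tomas): min(11, 15) = 11
aa (Tomas): min(-14, 7, 14) = -14
ab (Tomas): min(5, -20, 15) = -20
f (Farouk): max(-18, 11, -14, -20) = 11
Mid (Tomas): min(-3, -12, 11) = -12
S0 (Farouk): max(-13, -12) = -12

-12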